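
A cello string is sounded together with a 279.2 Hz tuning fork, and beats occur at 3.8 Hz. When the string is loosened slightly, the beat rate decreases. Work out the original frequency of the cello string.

|f − 279.2| = 3.8, so the cello string was at either 275.4 Hz or 283 Hz.
Reducing tension lowers a string's frequency; the adjustment lowers the cello string's frequency.
The beat rate fell, so the adjustment moved the cello string toward 279.2 Hz — it must have started above the reference.

283 Hz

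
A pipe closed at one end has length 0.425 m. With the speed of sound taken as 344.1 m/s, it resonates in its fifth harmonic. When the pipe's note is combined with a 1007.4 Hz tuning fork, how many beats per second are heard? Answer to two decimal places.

4.66 Hz

Closed pipe (odd harmonics): f_n = n·v/(4L) = 5·344.1/(4·0.425) = 1012.0588 Hz.
f_beat = |1012.0588 − 1007.4| = 4.66 Hz.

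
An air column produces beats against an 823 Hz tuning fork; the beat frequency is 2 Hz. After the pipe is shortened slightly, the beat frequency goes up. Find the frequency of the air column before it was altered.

|f − 823| = 2, so the air column was at either 821 Hz or 825 Hz.
A shorter pipe has a higher fundamental; the adjustment raises the air column's frequency.
The beat rate rose, so the adjustment moved the air column further from 823 Hz — it was already above the reference.

825 Hz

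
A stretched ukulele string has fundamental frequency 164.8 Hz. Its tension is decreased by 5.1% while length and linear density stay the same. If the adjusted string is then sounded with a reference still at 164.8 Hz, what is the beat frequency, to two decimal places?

For a string, f ∝ √T, so the new frequency is 164.8·√0.949 = 160.5426 Hz.
f_beat = |160.5426 − 164.8| = 4.26 Hz.

4.26 Hz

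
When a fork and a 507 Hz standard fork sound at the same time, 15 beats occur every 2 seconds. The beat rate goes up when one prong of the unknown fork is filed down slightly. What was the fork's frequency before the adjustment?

Beat frequency = 15/2 = 7.5 Hz.
|f − 507| = 7.5, so the fork was at either 499.5 Hz or 514.5 Hz.
Filing a prong removes mass and raises the fork's frequency; the adjustment raises the fork's frequency.
The beat rate rose, so the adjustment moved the fork further from 507 Hz — it was already above the reference.

514.5 Hz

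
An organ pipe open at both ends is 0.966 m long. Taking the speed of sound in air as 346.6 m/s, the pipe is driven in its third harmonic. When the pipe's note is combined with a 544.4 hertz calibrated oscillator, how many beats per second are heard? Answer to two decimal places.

Open pipe: f_n = n·v/(2L) = 3·346.6/(2·0.966) = 538.1988 Hz.
f_beat = |538.1988 − 544.4| = 6.20 Hz.

6.20 Hz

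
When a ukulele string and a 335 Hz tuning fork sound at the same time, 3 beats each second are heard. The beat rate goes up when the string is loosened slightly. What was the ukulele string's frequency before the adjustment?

332 Hz

|f − 335| = 3, so the ukulele string was at either 332 Hz or 338 Hz.
Reducing tension lowers a string's frequency; the adjustment lowers the ukulele string's frequency.
The beat rate rose, so the adjustment moved the ukulele string further from 335 Hz — it was already below the reference.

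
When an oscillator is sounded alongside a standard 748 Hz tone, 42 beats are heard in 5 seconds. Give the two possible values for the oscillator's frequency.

739.6 Hz or 756.4 Hz

Beat frequency = 42/5 = 8.4 Hz.
|f − 748| = 8.4, so f = 748 ± 8.4.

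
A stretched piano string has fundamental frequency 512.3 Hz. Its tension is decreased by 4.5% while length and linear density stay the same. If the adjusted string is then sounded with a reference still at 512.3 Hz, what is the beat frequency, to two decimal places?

For a string, f ∝ √T, so the new frequency is 512.3·√0.955 = 500.6406 Hz.
f_beat = |500.6406 − 512.3| = 11.66 Hz.

11.66 Hz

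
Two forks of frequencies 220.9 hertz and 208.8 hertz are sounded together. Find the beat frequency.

Beats arise from superposition of two nearby frequencies; the beat rate is |f₁ − f₂|.
|220.9 − 208.8| = 12.1 Hz.

12.1 Hz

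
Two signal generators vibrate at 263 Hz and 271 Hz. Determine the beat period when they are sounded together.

f_beat = |263 − 271| = 8 Hz.
Beat period T = 1 / f_beat = 1 / 8 s.

0.125 s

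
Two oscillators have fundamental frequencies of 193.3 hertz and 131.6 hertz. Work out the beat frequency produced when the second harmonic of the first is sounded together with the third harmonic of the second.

8.2 Hz

Second harmonic of the first: 2·193.3 = 386.6 Hz.
Third harmonic of the second: 3·131.6 = 394.8 Hz.
f_beat = |386.6 − 394.8| = 8.2 Hz.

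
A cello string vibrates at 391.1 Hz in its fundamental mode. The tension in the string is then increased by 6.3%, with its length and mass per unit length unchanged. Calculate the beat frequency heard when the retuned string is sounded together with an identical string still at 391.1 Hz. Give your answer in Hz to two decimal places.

12.13 Hz

For a string, f ∝ √T, so the new frequency is 391.1·√1.063 = 403.2315 Hz.
f_beat = |403.2315 − 391.1| = 12.13 Hz.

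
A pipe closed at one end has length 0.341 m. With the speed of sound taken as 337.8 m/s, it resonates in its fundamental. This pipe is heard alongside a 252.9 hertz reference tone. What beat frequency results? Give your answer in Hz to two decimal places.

5.25 Hz

Closed pipe (odd harmonics): f_n = n·v/(4L) = 1·337.8/(4·0.341) = 247.6540 Hz.
f_beat = |247.6540 − 252.9| = 5.25 Hz.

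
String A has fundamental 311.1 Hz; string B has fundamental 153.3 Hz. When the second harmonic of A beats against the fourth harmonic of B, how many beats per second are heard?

Second harmonic of the first: 2·311.1 = 622.2 Hz.
Fourth harmonic of the second: 4·153.3 = 613.2 Hz.
f_beat = |622.2 − 613.2| = 9.0 Hz.

9.0 Hz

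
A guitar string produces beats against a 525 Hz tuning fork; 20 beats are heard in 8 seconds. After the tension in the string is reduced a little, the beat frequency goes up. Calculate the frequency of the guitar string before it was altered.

522.5 Hz

Beat frequency = 20/8 = 2.5 Hz.
|f − 525| = 2.5, so the guitar string was at either 522.5 Hz or 527.5 Hz.
Lower tension means lower frequency; the adjustment lowers the guitar string's frequency.
The beat rate rose, so the adjustment moved the guitar string further from 525 Hz — it was already below the reference.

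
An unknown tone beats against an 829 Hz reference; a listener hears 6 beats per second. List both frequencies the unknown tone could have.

823 Hz or 835 Hz

|f − 829| = 6, so f = 829 ± 6.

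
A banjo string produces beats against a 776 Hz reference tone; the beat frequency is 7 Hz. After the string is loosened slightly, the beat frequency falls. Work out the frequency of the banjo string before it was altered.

783 Hz

|f − 776| = 7, so the banjo string was at either 769 Hz or 783 Hz.
Reducing tension lowers a string's frequency; the adjustment lowers the banjo string's frequency.
The beat rate fell, so the adjustment moved the banjo string toward 776 Hz — it must have started above the reference.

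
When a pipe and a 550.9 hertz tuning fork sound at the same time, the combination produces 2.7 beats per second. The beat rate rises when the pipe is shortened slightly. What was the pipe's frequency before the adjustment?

|f − 550.9| = 2.7, so the pipe was at either 548.2 Hz or 553.6 Hz.
A shorter pipe has a higher fundamental; the adjustment raises the pipe's frequency.
The beat rate rose, so the adjustment moved the pipe further from 550.9 Hz — it was already above the reference.

553.6 Hz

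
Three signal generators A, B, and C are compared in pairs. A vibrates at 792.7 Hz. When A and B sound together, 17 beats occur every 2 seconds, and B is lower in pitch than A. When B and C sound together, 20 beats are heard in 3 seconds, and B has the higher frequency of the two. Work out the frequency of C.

777.5333 Hz

A–B: Beat frequency = 17/2 = 8.5 Hz.
B is below A, so f_B = 792.7 − 8.5 = 784.2 Hz.
B–C: Beat frequency = 20/3 = 6.6667 Hz.
C is below B, so f_C = 784.2 − 6.6667 = 777.5333 Hz.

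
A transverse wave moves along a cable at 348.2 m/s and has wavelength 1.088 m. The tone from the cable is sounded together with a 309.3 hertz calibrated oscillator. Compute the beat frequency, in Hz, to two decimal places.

10.74 Hz

Source frequency f = v/λ = 348.2/1.088 = 320.0368 Hz.
f_beat = |320.0368 − 309.3| = 10.74 Hz.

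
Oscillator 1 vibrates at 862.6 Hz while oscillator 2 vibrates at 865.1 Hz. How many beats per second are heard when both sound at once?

2.5 Hz

f_beat = |f₁ − f₂|.
|862.6 − 865.1| = 2.5 Hz.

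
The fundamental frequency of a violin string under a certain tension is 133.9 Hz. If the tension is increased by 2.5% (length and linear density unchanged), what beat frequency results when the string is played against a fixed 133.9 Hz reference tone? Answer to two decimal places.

For a string, f ∝ √T, so the new frequency is 133.9·√1.025 = 135.5634 Hz.
f_beat = |135.5634 − 133.9| = 1.66 Hz.

1.66 Hz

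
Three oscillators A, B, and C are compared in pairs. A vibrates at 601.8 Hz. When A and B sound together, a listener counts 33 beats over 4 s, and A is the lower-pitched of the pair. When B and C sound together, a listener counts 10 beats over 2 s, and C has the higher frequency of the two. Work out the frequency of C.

615.05 Hz

A–B: Beat frequency = 33/4 = 8.25 Hz.
B is above A, so f_B = 601.8 + 8.25 = 610.05 Hz.
B–C: Beat frequency = 10/2 = 5 Hz.
C is above B, so f_C = 610.05 + 5 = 615.05 Hz.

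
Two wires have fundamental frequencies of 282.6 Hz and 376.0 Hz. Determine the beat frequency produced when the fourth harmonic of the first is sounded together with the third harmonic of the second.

2.4 Hz

Fourth harmonic of the first: 4·282.6 = 1130.4 Hz.
Third harmonic of the second: 3·376.0 = 1128.0 Hz.
f_beat = |1130.4 − 1128.0| = 2.4 Hz.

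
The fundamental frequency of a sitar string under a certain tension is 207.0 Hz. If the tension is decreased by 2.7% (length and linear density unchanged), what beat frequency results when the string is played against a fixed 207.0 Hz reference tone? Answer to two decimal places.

2.81 Hz

For a string, f ∝ √T, so the new frequency is 207.0·√0.973 = 204.1864 Hz.
f_beat = |204.1864 − 207.0| = 2.81 Hz.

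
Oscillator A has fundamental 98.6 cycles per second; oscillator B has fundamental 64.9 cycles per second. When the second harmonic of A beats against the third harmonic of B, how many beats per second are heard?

2.5 Hz

Second harmonic of the first: 2·98.6 = 197.2 Hz.
Third harmonic of the second: 3·64.9 = 194.7 Hz.
f_beat = |197.2 − 194.7| = 2.5 Hz.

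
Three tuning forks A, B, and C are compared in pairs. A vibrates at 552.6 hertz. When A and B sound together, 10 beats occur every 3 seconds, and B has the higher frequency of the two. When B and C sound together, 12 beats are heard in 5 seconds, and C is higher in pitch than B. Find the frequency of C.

A–B: Beat frequency = 10/3 = 3.3333 Hz.
B is above A, so f_B = 552.6 + 3.3333 = 555.9333 Hz.
B–C: Beat frequency = 12/5 = 2.4 Hz.
C is above B, so f_C = 555.9333 + 2.4 = 558.3333 Hz.

558.3333 Hz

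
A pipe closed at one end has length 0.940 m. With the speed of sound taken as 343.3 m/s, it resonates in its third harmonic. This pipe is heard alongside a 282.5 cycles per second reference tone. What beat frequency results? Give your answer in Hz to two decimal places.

8.59 Hz

Closed pipe (odd harmonics): f_n = n·v/(4L) = 3·343.3/(4·0.940) = 273.9096 Hz.
f_beat = |273.9096 − 282.5| = 8.59 Hz.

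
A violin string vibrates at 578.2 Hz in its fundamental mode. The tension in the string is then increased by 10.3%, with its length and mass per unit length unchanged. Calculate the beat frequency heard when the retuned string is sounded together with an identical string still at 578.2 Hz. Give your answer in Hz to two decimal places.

29.05 Hz

For a string, f ∝ √T, so the new frequency is 578.2·√1.103 = 607.2477 Hz.
f_beat = |607.2477 − 578.2| = 29.05 Hz.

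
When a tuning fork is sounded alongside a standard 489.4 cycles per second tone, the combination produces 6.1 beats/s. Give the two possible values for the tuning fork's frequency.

|f − 489.4| = 6.1, so f = 489.4 ± 6.1.

483.3 Hz or 495.5 Hz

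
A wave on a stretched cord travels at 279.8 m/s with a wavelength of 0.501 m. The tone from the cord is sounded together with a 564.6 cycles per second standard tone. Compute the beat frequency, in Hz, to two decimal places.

Source frequency f = v/λ = 279.8/0.501 = 558.4830 Hz.
f_beat = |558.4830 − 564.6| = 6.12 Hz.

6.12 Hz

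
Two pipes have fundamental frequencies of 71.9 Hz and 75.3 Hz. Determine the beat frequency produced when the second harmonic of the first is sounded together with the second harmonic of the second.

6.8 Hz

Second harmonic of the first: 2·71.9 = 143.8 Hz.
Second harmonic of the second: 2·75.3 = 150.6 Hz.
f_beat = |143.8 − 150.6| = 6.8 Hz.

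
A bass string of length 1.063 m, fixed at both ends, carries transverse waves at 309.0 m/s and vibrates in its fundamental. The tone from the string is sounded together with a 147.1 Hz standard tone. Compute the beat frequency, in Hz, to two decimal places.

For a string fixed at both ends, f_n = n·v/(2L) = 1·309.0/(2·1.063) = 145.3434 Hz.
f_beat = |145.3434 − 147.1| = 1.76 Hz.

1.76 Hz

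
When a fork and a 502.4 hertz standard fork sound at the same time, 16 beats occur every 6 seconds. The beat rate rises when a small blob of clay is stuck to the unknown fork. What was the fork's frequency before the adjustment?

499.7333 Hz

Beat frequency = 16/6 = 2.6667 Hz.
|f − 502.4| = 2.6667, so the fork was at either 499.7333 Hz or 505.0667 Hz.
Adding mass to a fork lowers its frequency; the adjustment lowers the fork's frequency.
The beat rate rose, so the adjustment moved the fork further from 502.4 Hz — it was already below the reference.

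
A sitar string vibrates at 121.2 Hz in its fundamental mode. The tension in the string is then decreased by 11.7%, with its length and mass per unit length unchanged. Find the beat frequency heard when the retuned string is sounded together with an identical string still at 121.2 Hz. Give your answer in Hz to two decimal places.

7.31 Hz

For a string, f ∝ √T, so the new frequency is 121.2·√0.883 = 113.8893 Hz.
f_beat = |113.8893 − 121.2| = 7.31 Hz.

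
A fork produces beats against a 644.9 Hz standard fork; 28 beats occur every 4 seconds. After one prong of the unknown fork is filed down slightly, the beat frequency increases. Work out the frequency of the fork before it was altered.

Beat frequency = 28/4 = 7 Hz.
|f − 644.9| = 7, so the fork was at either 637.9 Hz or 651.9 Hz.
Filing a prong removes mass and raises the fork's frequency; the adjustment raises the fork's frequency.
The beat rate rose, so the adjustment moved the fork further from 644.9 Hz — it was already above the reference.

651.9 Hz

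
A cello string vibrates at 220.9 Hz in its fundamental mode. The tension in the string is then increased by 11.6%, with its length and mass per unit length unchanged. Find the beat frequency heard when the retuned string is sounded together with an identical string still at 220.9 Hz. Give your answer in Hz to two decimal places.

12.46 Hz

For a string, f ∝ √T, so the new frequency is 220.9·√1.116 = 233.3608 Hz.
f_beat = |233.3608 − 220.9| = 12.46 Hz.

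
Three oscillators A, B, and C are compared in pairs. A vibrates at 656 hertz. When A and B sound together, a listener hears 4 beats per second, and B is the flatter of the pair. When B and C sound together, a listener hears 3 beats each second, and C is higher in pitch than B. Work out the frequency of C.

B is below A, so f_B = 656 − 4 = 652 Hz.
C is above B, so f_C = 652 + 3 = 655 Hz.

655 Hz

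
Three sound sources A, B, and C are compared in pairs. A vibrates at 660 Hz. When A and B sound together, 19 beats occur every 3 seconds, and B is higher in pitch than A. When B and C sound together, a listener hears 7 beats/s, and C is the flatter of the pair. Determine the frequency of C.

659.3333 Hz

A–B: Beat frequency = 19/3 = 6.3333 Hz.
B is above A, so f_B = 660 + 6.3333 = 666.3333 Hz.
C is below B, so f_C = 666.3333 − 7 = 659.3333 Hz.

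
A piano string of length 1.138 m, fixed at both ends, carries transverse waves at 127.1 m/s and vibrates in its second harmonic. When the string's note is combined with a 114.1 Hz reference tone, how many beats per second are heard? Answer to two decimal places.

For a string fixed at both ends, f_n = n·v/(2L) = 2·127.1/(2·1.138) = 111.6872 Hz.
f_beat = |111.6872 − 114.1| = 2.41 Hz.

2.41 Hz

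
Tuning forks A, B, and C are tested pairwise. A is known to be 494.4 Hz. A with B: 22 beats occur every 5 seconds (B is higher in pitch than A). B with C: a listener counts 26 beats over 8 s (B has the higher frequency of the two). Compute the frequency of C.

A–B: Beat frequency = 22/5 = 4.4 Hz.
B is above A, so f_B = 494.4 + 4.4 = 498.8 Hz.
B–C: Beat frequency = 26/8 = 3.25 Hz.
C is below B, so f_C = 498.8 − 3.25 = 495.55 Hz.

495.55 Hz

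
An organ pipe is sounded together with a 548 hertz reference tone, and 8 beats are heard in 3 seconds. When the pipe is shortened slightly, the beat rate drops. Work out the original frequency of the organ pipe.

545.3333 Hz

Beat frequency = 8/3 = 2.6667 Hz.
|f − 548| = 2.6667, so the organ pipe was at either 545.3333 Hz or 550.6667 Hz.
A shorter pipe has a higher fundamental; the adjustment raises the organ pipe's frequency.
The beat rate fell, so the adjustment moved the organ pipe toward 548 Hz — it must have started below the reference.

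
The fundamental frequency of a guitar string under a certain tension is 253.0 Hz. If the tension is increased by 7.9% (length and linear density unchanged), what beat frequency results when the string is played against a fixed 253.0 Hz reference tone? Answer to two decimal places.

For a string, f ∝ √T, so the new frequency is 253.0·√1.079 = 262.8036 Hz.
f_beat = |262.8036 − 253.0| = 9.80 Hz.

9.80 Hz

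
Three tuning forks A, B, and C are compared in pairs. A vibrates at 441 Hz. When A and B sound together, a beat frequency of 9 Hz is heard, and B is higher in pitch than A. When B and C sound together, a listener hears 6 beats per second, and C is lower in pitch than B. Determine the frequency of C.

444 Hz

B is above A, so f_B = 441 + 9 = 450 Hz.
C is below B, so f_C = 450 − 6 = 444 Hz.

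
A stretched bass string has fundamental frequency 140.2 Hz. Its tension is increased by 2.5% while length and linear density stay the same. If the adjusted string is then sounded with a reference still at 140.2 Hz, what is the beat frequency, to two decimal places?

1.74 Hz

For a string, f ∝ √T, so the new frequency is 140.2·√1.025 = 141.9417 Hz.
f_beat = |141.9417 − 140.2| = 1.74 Hz.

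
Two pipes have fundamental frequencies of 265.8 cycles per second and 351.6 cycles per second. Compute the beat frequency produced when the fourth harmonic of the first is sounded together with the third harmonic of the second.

8.4 Hz

Fourth harmonic of the first: 4·265.8 = 1063.2 Hz.
Third harmonic of the second: 3·351.6 = 1054.8 Hz.
f_beat = |1063.2 − 1054.8| = 8.4 Hz.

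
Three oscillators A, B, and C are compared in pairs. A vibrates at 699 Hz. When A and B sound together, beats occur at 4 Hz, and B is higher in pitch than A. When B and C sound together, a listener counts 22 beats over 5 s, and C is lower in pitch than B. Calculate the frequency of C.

698.6 Hz

B is above A, so f_B = 699 + 4 = 703 Hz.
B–C: Beat frequency = 22/5 = 4.4 Hz.
C is below B, so f_C = 703 − 4.4 = 698.6 Hz.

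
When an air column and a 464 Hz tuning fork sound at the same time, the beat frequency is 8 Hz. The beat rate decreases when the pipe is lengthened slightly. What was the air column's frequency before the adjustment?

|f − 464| = 8, so the air column was at either 456 Hz or 472 Hz.
A longer pipe has a lower fundamental; the adjustment lowers the air column's frequency.
The beat rate fell, so the adjustment moved the air column toward 464 Hz — it must have started above the reference.

472 Hz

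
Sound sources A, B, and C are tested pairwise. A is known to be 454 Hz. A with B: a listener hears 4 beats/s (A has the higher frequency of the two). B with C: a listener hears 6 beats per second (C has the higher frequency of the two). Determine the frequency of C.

456 Hz

B is below A, so f_B = 454 − 4 = 450 Hz.
C is above B, so f_C = 450 + 6 = 456 Hz.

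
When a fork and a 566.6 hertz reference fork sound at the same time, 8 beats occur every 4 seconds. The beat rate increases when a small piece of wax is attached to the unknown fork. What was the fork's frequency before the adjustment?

564.6 Hz

Beat frequency = 8/4 = 2 Hz.
|f − 566.6| = 2, so the fork was at either 564.6 Hz or 568.6 Hz.
Loading a fork with wax lowers its frequency; the adjustment lowers the fork's frequency.
The beat rate rose, so the adjustment moved the fork further from 566.6 Hz — it was already below the reference.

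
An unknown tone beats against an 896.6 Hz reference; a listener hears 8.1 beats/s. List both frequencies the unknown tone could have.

|f − 896.6| = 8.1, so f = 896.6 ± 8.1.

888.5 Hz or 904.7 Hz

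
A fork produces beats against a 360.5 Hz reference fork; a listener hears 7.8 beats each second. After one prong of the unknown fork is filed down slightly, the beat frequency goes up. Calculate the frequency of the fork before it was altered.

|f − 360.5| = 7.8, so the fork was at either 352.7 Hz or 368.3 Hz.
Filing a prong removes mass and raises the fork's frequency; the adjustment raises the fork's frequency.
The beat rate rose, so the adjustment moved the fork further from 360.5 Hz — it was already above the reference.

368.3 Hz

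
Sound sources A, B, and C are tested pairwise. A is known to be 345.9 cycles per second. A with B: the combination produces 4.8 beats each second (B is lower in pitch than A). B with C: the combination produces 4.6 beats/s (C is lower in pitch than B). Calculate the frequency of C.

B is below A, so f_B = 345.9 − 4.8 = 341.1 Hz.
C is below B, so f_C = 341.1 − 4.6 = 336.5 Hz.

336.5 Hz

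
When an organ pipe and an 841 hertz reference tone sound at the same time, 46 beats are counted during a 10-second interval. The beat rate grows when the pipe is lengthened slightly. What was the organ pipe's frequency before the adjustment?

Beat frequency = 46/10 = 4.6 Hz.
|f − 841| = 4.6, so the organ pipe was at either 836.4 Hz or 845.6 Hz.
A longer pipe has a lower fundamental; the adjustment lowers the organ pipe's frequency.
The beat rate rose, so the adjustment moved the organ pipe further from 841 Hz — it was already below the reference.

836.4 Hz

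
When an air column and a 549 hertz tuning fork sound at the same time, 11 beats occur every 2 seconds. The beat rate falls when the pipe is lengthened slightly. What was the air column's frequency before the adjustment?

554.5 Hz

Beat frequency = 11/2 = 5.5 Hz.
|f − 549| = 5.5, so the air column was at either 543.5 Hz or 554.5 Hz.
A longer pipe has a lower fundamental; the adjustment lowers the air column's frequency.
The beat rate fell, so the adjustment moved the air column toward 549 Hz — it must have started above the reference.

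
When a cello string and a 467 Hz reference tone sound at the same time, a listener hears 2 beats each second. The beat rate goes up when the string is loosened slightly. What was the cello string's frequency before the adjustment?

|f − 467| = 2, so the cello string was at either 465 Hz or 469 Hz.
Reducing tension lowers a string's frequency; the adjustment lowers the cello string's frequency.
The beat rate rose, so the adjustment moved the cello string further from 467 Hz — it was already below the reference.

465 Hz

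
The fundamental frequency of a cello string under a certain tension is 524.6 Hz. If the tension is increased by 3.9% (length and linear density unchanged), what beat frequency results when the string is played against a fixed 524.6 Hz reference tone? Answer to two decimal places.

For a string, f ∝ √T, so the new frequency is 524.6·√1.039 = 534.7319 Hz.
f_beat = |534.7319 − 524.6| = 10.13 Hz.

10.13 Hz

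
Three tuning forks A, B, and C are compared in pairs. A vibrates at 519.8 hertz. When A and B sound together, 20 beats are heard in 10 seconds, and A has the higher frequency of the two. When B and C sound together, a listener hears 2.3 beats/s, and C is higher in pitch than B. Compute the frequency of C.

A–B: Beat frequency = 20/10 = 2 Hz.
B is below A, so f_B = 519.8 − 2 = 517.8 Hz.
C is above B, so f_C = 517.8 + 2.3 = 520.1 Hz.

520.1 Hz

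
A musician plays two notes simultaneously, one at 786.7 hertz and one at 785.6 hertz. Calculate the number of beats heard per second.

1.1 Hz

The beat frequency equals the magnitude of the frequency difference.
|786.7 − 785.6| = 1.1 Hz.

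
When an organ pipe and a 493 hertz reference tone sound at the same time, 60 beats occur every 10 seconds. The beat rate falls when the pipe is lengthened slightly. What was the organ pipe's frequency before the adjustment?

499 Hz

Beat frequency = 60/10 = 6 Hz.
|f − 493| = 6, so the organ pipe was at either 487 Hz or 499 Hz.
A longer pipe has a lower fundamental; the adjustment lowers the organ pipe's frequency.
The beat rate fell, so the adjustment moved the organ pipe toward 493 Hz — it must have started above the reference.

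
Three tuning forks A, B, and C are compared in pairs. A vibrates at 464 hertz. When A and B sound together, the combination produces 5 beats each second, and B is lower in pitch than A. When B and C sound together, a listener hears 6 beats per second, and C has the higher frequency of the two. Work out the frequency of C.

465 Hz

B is below A, so f_B = 464 − 5 = 459 Hz.
C is above B, so f_C = 459 + 6 = 465 Hz.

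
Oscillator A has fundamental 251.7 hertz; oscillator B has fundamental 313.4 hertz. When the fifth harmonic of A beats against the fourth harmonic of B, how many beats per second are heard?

Fifth harmonic of the first: 5·251.7 = 1258.5 Hz.
Fourth harmonic of the second: 4·313.4 = 1253.6 Hz.
f_beat = |1258.5 − 1253.6| = 4.9 Hz.

4.9 Hz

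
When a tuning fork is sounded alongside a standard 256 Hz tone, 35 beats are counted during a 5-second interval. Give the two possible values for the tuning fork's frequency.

Beat frequency = 35/5 = 7 Hz.
|f − 256| = 7, so f = 256 ± 7.

249 Hz or 263 Hz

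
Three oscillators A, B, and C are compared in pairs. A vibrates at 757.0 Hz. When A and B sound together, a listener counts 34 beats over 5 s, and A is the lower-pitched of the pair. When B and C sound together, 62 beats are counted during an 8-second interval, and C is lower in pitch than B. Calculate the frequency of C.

A–B: Beat frequency = 34/5 = 6.8 Hz.
B is above A, so f_B = 757.0 + 6.8 = 763.8 Hz.
B–C: Beat frequency = 62/8 = 7.75 Hz.
C is below B, so f_C = 763.8 − 7.75 = 756.05 Hz.

756.05 Hz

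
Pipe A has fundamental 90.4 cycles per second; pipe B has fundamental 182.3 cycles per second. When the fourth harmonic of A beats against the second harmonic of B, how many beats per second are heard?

Fourth harmonic of the first: 4·90.4 = 361.6 Hz.
Second harmonic of the second: 2·182.3 = 364.6 Hz.
f_beat = |361.6 − 364.6| = 3.0 Hz.

3.0 Hz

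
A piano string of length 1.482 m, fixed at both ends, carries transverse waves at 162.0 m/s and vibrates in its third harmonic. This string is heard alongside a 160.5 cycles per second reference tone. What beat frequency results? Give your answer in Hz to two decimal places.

For a string fixed at both ends, f_n = n·v/(2L) = 3·162.0/(2·1.482) = 163.9676 Hz.
f_beat = |163.9676 − 160.5| = 3.47 Hz.

3.47 Hz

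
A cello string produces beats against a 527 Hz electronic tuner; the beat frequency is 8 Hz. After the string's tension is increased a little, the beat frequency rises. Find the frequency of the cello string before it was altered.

|f − 527| = 8, so the cello string was at either 519 Hz or 535 Hz.
Higher tension means higher frequency; the adjustment raises the cello string's frequency.
The beat rate rose, so the adjustment moved the cello string further from 527 Hz — it was already above the reference.

535 Hz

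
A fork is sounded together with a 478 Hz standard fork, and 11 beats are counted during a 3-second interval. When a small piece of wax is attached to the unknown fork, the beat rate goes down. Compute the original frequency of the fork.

Beat frequency = 11/3 = 3.6667 Hz.
|f − 478| = 3.6667, so the fork was at either 474.3333 Hz or 481.6667 Hz.
Loading a fork with wax lowers its frequency; the adjustment lowers the fork's frequency.
The beat rate fell, so the adjustment moved the fork toward 478 Hz — it must have started above the reference.

481.6667 Hz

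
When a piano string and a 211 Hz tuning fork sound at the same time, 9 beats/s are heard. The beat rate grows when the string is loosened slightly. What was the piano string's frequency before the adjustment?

|f − 211| = 9, so the piano string was at either 202 Hz or 220 Hz.
Reducing tension lowers a string's frequency; the adjustment lowers the piano string's frequency.
The beat rate rose, so the adjustment moved the piano string further from 211 Hz — it was already below the reference.

202 Hz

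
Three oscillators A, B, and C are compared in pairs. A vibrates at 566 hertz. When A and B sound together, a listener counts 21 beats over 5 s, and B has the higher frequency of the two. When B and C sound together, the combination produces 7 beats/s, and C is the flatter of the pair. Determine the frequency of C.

A–B: Beat frequency = 21/5 = 4.2 Hz.
B is above A, so f_B = 566 + 4.2 = 570.2 Hz.
C is below B, so f_C = 570.2 − 7 = 563.2 Hz.

563.2 Hz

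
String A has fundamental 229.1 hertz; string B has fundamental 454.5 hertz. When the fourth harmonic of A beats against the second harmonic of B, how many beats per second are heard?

7.4 Hz

Fourth harmonic of the first: 4·229.1 = 916.4 Hz.
Second harmonic of the second: 2·454.5 = 909.0 Hz.
f_beat = |916.4 − 909.0| = 7.4 Hz.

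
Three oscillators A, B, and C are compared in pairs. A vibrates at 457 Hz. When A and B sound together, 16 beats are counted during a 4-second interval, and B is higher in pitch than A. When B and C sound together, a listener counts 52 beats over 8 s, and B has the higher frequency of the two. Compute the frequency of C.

A–B: Beat frequency = 16/4 = 4 Hz.
B is above A, so f_B = 457 + 4 = 461 Hz.
B–C: Beat frequency = 52/8 = 6.5 Hz.
C is below B, so f_C = 461 − 6.5 = 454.5 Hz.

454.5 Hz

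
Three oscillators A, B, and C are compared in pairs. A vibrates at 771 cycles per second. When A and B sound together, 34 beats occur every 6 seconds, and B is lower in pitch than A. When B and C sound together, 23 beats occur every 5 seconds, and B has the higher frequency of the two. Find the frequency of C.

760.7333 Hz

A–B: Beat frequency = 34/6 = 5.6667 Hz.
B is below A, so f_B = 771 − 5.6667 = 765.3333 Hz.
B–C: Beat frequency = 23/5 = 4.6 Hz.
C is below B, so f_C = 765.3333 − 4.6 = 760.7333 Hz.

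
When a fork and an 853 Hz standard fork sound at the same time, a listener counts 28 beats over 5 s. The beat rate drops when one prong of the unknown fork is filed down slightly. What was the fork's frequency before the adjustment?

Beat frequency = 28/5 = 5.6 Hz.
|f − 853| = 5.6, so the fork was at either 847.4 Hz or 858.6 Hz.
Filing a prong removes mass and raises the fork's frequency; the adjustment raises the fork's frequency.
The beat rate fell, so the adjustment moved the fork toward 853 Hz — it must have started below the reference.

847.4 Hz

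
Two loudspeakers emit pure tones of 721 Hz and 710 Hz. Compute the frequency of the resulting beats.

11 Hz

f_beat = |f₁ − f₂|.
|721 − 710| = 11 Hz.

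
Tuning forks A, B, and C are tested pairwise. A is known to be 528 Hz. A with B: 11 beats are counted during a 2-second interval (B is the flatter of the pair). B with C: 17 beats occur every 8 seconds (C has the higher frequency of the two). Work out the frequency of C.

A–B: Beat frequency = 11/2 = 5.5 Hz.
B is below A, so f_B = 528 − 5.5 = 522.5 Hz.
B–C: Beat frequency = 17/8 = 2.125 Hz.
C is above B, so f_C = 522.5 + 2.125 = 524.625 Hz.

524.625 Hz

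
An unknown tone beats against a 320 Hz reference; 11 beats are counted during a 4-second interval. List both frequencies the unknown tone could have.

317.25 Hz or 322.75 Hz

Beat frequency = 11/4 = 2.75 Hz.
|f − 320| = 2.75, so f = 320 ± 2.75.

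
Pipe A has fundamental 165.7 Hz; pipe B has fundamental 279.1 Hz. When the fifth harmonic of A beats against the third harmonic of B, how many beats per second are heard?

Fifth harmonic of the first: 5·165.7 = 828.5 Hz.
Third harmonic of the second: 3·279.1 = 837.3 Hz.
f_beat = |828.5 − 837.3| = 8.8 Hz.

8.8 Hz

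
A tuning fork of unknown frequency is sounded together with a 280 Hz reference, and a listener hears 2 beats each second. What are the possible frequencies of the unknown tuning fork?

278 Hz or 282 Hz

|f − 280| = 2, so f = 280 ± 2.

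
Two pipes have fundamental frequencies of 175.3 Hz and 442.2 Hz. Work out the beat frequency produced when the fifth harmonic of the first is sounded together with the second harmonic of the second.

Fifth harmonic of the first: 5·175.3 = 876.5 Hz.
Second harmonic of the second: 2·442.2 = 884.4 Hz.
f_beat = |876.5 − 884.4| = 7.9 Hz.

7.9 Hz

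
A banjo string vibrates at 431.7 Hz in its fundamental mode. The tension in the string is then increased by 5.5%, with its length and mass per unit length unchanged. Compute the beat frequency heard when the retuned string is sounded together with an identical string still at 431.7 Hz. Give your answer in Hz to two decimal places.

11.71 Hz

For a string, f ∝ √T, so the new frequency is 431.7·√1.055 = 443.4129 Hz.
f_beat = |443.4129 − 431.7| = 11.71 Hz.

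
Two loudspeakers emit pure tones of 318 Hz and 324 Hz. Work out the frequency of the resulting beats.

6 Hz

Beats arise from superposition of two nearby frequencies; the beat rate is |f₁ − f₂|.
|318 − 324| = 6 Hz.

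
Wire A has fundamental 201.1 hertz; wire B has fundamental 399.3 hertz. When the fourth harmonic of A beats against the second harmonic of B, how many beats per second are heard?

Fourth harmonic of the first: 4·201.1 = 804.4 Hz.
Second harmonic of the second: 2·399.3 = 798.6 Hz.
f_beat = |804.4 − 798.6| = 5.8 Hz.

5.8 Hz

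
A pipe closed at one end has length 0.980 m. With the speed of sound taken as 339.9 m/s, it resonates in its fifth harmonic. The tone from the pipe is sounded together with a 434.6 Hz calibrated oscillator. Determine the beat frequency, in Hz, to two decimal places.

Closed pipe (odd harmonics): f_n = n·v/(4L) = 5·339.9/(4·0.980) = 433.5459 Hz.
f_beat = |433.5459 − 434.6| = 1.05 Hz.

1.05 Hz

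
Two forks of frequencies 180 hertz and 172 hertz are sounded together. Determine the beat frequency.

8 Hz

The beat frequency equals the magnitude of the frequency difference.
|180 − 172| = 8 Hz.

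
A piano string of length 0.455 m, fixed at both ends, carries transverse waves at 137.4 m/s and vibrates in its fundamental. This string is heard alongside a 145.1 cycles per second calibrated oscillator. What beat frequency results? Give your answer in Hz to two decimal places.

5.89 Hz

For a string fixed at both ends, f_n = n·v/(2L) = 1·137.4/(2·0.455) = 150.9890 Hz.
f_beat = |150.9890 − 145.1| = 5.89 Hz.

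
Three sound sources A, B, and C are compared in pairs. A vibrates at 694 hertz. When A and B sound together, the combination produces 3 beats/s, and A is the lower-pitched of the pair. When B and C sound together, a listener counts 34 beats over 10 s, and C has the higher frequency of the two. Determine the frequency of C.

B is above A, so f_B = 694 + 3 = 697 Hz.
B–C: Beat frequency = 34/10 = 3.4 Hz.
C is above B, so f_C = 697 + 3.4 = 700.4 Hz.

700.4 Hz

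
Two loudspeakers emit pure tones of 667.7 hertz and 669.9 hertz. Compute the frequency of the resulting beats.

The beat frequency equals the magnitude of the frequency difference.
|667.7 − 669.9| = 2.2 Hz.

2.2 Hz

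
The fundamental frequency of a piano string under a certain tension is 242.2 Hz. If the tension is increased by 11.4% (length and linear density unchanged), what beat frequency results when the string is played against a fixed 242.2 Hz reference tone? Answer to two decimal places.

13.43 Hz

For a string, f ∝ √T, so the new frequency is 242.2·√1.114 = 255.6329 Hz.
f_beat = |255.6329 − 242.2| = 13.43 Hz.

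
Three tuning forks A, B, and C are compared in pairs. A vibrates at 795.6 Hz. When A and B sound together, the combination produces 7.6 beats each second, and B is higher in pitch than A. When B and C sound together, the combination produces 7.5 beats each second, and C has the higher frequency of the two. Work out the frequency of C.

B is above A, so f_B = 795.6 + 7.6 = 803.2 Hz.
C is above B, so f_C = 803.2 + 7.5 = 810.7 Hz.

810.7 Hz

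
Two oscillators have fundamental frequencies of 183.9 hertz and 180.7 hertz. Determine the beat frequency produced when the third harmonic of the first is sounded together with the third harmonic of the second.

9.6 Hz

Third harmonic of the first: 3·183.9 = 551.7 Hz.
Third harmonic of the second: 3·180.7 = 542.1 Hz.
f_beat = |551.7 − 542.1| = 9.6 Hz.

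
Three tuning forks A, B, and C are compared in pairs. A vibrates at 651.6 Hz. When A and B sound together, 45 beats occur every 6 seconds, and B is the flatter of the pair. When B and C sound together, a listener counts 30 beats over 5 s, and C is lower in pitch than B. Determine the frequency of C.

638.1 Hz

A–B: Beat frequency = 45/6 = 7.5 Hz.
B is below A, so f_B = 651.6 − 7.5 = 644.1 Hz.
B–C: Beat frequency = 30/5 = 6 Hz.
C is below B, so f_C = 644.1 − 6 = 638.1 Hz.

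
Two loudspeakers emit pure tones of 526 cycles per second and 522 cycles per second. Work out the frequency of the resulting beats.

4 Hz

The beat frequency equals the magnitude of the frequency difference.
|526 − 522| = 4 Hz.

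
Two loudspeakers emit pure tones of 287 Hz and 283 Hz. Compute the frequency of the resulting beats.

4 Hz

f_beat = |f₁ − f₂|.
|287 − 283| = 4 Hz.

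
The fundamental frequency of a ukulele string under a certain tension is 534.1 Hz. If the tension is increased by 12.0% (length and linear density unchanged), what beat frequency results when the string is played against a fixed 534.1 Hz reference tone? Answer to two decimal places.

For a string, f ∝ √T, so the new frequency is 534.1·√1.120 = 565.2383 Hz.
f_beat = |565.2383 − 534.1| = 31.14 Hz.

31.14 Hz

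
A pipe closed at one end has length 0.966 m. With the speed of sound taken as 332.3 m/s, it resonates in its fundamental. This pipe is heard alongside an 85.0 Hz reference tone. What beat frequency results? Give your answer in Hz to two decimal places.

1.00 Hz

Closed pipe (odd harmonics): f_n = n·v/(4L) = 1·332.3/(4·0.966) = 85.9990 Hz.
f_beat = |85.9990 − 85.0| = 1.00 Hz.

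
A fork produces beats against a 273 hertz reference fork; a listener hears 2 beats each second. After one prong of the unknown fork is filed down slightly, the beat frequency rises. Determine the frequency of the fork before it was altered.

|f − 273| = 2, so the fork was at either 271 Hz or 275 Hz.
Filing a prong removes mass and raises the fork's frequency; the adjustment raises the fork's frequency.
The beat rate rose, so the adjustment moved the fork further from 273 Hz — it was already above the reference.

275 Hz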